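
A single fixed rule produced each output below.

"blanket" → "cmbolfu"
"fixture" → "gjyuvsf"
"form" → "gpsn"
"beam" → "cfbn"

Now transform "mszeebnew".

ntaffcofx

In each case the input is transformed by: shift every letter 1 place forward in the alphabet (wrapping around).
So "mszeebnew" becomes "ntaffcofx".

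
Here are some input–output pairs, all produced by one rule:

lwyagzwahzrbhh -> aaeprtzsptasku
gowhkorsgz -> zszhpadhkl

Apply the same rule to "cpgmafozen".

The rule is to shift every letter 7 places backward in the alphabet (wrapping around), then move the last 2 characters to the front (rotate right by 2).
For "cpgmafozen" the result is "xgvizftyhs".
(Check on "lwyagzwahzrbhh": → "eprtzsptaskuaa" → "aaeprtzsptasku" ✓)

xgvizftyhs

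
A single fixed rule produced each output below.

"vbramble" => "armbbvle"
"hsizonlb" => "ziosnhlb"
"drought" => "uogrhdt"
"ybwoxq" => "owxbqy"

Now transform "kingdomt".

The pattern: move the first 3 characters to the end (rotate left by 3), then take characters alternately from the front and the back (1st, last, 2nd, 2nd-last, ...).
"kingdomt" → "gdomtkin" → "gndiokmt".

gndiokmt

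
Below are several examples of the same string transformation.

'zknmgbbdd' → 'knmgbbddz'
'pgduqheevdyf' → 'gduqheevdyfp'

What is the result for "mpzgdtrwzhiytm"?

What's happening: move the first character to the end.
On "mpzgdtrwzhiytm" that produces "pzgdtrwzhiytmm".

pzgdtrwzhiytmm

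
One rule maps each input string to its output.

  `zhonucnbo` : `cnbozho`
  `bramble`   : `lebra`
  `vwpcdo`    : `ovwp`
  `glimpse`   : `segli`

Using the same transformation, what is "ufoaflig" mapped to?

ligufo

Rule — move the first 3 characters to the end (rotate left by 3), then delete the first 2 characters.
Starting from "ufoaflig": after the first operation, "afligufo"; after the second, "ligufo".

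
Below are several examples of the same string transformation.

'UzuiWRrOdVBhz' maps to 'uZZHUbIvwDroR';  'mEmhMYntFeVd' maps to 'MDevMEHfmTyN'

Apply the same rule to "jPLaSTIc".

What's happening: take characters alternately from the front and the back (1st, last, 2nd, 2nd-last, ...), then flip the case of every letter.
Starting from "jPLaSTIc": after the first operation, "jcPILTaS"; after the second, "JCpiltAs".

JCpiltAs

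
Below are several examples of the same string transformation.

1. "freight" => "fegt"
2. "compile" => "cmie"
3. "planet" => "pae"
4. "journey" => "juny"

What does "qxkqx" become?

qkx

Looking at the pairs, the operation is to keep every other character starting from the first (positions 1st, 3rd, 5th, ...).
On "qxkqx" that produces "qkx".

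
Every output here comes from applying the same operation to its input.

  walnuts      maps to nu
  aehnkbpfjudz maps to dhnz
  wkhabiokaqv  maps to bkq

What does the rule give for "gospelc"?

gp

What's happening: sort the characters into alphabetical order, then keep one character in every 3, starting at position 3 (positions 3rd, 6th, 9th, ...).
Starting from "gospelc": after the first operation, "ceglops"; after the second, "gp".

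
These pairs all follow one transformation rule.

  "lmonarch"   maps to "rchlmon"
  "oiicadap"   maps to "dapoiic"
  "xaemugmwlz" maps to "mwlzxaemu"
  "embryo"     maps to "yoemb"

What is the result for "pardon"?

The pattern: swap the front and back halves of the string, then delete the first character.
"pardon" → "donpar" → "onpar".

onpar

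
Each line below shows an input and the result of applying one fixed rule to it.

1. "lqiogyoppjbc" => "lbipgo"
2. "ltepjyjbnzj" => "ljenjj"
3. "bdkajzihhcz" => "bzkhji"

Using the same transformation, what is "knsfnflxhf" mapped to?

The transformation: keep every other character starting from the first (positions 1st, 3rd, 5th, ...), then take characters alternately from the front and the back (1st, last, 2nd, 2nd-last, ...).
On "knsfnflxhf": the first step gives "ksnlh", and the second then gives "khsln".
(Check on "ltepjyjbnzj": → "lejjnj" → "ljenjj" ✓)

khsln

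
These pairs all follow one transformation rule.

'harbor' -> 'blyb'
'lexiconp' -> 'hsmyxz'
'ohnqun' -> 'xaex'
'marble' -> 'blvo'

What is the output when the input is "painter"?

The rule is to shift every letter 10 places forward in the alphabet (wrapping around), then delete the first 2 characters.
So "painter" becomes "sxdob".

sxdob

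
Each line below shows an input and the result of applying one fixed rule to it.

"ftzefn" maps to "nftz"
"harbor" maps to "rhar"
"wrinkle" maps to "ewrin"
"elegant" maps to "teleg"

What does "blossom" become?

In each case the input is transformed by: move the last character to the front, then delete the last 2 characters.
On "blossom": the first step gives "mblosso", and the second then gives "mblos".

mblos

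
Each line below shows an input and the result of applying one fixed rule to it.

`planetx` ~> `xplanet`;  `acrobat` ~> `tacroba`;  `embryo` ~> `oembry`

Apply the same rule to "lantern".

nlanter

The rule is to move the last character to the front.
For "lantern" the result is "nlanter".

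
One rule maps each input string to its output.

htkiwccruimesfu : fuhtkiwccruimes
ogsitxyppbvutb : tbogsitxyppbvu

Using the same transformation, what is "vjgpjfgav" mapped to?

avvjgpjfg

Rule — move the last 2 characters to the front (rotate right by 2).
"vjgpjfgav" → "avvjgpjfg".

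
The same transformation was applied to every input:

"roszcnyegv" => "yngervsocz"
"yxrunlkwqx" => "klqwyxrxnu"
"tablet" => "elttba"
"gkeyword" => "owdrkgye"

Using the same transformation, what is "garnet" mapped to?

engtra

The transformation: swap the front and back halves of the string, then swap each adjacent pair of characters (1↔2, 3↔4, ...).
So "garnet" becomes "engtra".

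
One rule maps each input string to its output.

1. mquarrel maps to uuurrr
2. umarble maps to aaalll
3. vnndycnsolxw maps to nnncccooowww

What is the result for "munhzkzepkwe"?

What's happening: keep one character in every 3, starting at position 3 (positions 3rd, 6th, 9th, ...), then repeat every character 3 times.
Working it through for "munhzkzepkwe": intermediate "nkpe", final "nnnkkkpppeee".
(Check on "umarble": → "al" → "aaalll" ✓)

nnnkkkpppeee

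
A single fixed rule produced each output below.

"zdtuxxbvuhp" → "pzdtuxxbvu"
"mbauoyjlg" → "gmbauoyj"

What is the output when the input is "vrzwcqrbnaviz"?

Looking at the pairs, the operation is to move the last 2 characters to the front (rotate right by 2), then delete the first character.
Applying both steps to "vrzwcqrbnaviz": "izvrzwcqrbnav", then "zvrzwcqrbnav".

zvrzwcqrbnav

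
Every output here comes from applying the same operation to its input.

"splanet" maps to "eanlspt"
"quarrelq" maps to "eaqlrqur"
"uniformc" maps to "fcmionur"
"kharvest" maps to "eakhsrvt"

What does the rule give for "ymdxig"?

gdmiyx

The transformation: sort the characters into alphabetical order, then swap each adjacent pair of characters (1↔2, 3↔4, ...).
Working it through for "ymdxig": intermediate "dgimxy", final "gdmiyx".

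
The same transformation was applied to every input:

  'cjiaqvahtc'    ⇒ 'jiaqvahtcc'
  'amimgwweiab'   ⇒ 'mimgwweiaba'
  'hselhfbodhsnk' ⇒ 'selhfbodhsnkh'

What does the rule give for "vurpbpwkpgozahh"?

urpbpwkpgozahhv

Rule — move the first character to the end.
So "vurpbpwkpgozahh" becomes "urpbpwkpgozahhv".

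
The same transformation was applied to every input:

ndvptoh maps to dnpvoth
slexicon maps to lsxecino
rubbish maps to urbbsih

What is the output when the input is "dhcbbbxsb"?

Rule — swap each adjacent pair of characters (1↔2, 3↔4, ...).
On "dhcbbbxsb" that produces "hdbcbbsxb".

hdbcbbsxb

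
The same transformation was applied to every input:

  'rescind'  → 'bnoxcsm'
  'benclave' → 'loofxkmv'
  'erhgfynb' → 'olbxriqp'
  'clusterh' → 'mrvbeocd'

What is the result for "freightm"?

What's happening: shift every letter 10 places forward in the alphabet (wrapping around), then take characters alternately from the front and the back (1st, last, 2nd, 2nd-last, ...).
For "freightm", step one produces "pbosqrdw"; step two turns that into "pwbdorsq".

pwbdorsq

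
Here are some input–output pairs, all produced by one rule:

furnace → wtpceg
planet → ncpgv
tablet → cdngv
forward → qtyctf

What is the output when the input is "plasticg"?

ncuvkei

Rule — delete the first character, then shift every letter 2 places forward in the alphabet (wrapping around).
For "plasticg", step one produces "lasticg"; step two turns that into "ncuvkei".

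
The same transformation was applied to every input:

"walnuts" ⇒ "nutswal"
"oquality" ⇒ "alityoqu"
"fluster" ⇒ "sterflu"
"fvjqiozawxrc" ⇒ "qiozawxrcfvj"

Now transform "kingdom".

The pattern: move the first 3 characters to the end (rotate left by 3).
Applying that to "kingdom" gives "gdomkin".

gdomkin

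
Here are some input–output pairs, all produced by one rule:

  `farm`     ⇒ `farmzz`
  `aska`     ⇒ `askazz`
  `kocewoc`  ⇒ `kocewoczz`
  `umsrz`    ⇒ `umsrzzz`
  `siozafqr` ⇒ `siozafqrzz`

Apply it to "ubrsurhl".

Each output is the input with this applied: append "zz".
For "ubrsurhl" the result is "ubrsurhlzz".

ubrsurhlzz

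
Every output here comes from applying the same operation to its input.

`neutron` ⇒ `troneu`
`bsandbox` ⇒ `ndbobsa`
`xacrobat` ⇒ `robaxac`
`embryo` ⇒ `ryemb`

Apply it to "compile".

pilcom

Each output is the input with this applied: delete the last character, then move the first 3 characters to the end (rotate left by 3).
"compile" → "compil" → "pilcom".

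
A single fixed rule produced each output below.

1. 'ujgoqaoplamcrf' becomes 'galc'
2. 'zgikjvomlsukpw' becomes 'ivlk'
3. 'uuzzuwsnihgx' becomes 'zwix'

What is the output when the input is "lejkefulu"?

jfu

What's happening: keep one character in every 3, starting at position 3 (positions 3rd, 6th, 9th, ...).
"lejkefulu" → "jfu".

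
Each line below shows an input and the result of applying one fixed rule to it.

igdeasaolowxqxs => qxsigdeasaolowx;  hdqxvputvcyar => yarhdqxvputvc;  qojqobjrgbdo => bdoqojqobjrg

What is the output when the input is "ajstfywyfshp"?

In each case the input is transformed by: move the last 3 characters to the front (rotate right by 3).
So "ajstfywyfshp" becomes "shpajstfywyf".

shpajstfywyf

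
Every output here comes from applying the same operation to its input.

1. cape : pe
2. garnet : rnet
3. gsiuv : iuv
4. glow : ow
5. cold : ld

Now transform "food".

od

In each case the input is transformed by: delete the first 2 characters.
Doing the same to "food": "od".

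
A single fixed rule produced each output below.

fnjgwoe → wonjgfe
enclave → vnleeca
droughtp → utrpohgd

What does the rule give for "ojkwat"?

wtokja

The rule is to sort the characters into reverse alphabetical order.
Applying that to "ojkwat" gives "wtokja".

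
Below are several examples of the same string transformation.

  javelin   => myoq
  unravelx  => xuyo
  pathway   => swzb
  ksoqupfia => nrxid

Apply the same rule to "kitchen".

nwkq

What's happening: shift every letter 3 places forward in the alphabet (wrapping around), then keep every other character starting from the first (positions 1st, 3rd, 5th, ...).
"kitchen" → "nlwfkhq" → "nwkq".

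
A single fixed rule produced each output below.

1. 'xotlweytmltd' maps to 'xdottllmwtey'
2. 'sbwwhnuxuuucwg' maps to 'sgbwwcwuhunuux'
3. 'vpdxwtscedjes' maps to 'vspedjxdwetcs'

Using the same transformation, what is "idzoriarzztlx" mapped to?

In each case the input is transformed by: take characters alternately from the front and the back (1st, last, 2nd, 2nd-last, ...).
So "idzoriarzztlx" becomes "ixdlztozrzira".

ixdlztozrzira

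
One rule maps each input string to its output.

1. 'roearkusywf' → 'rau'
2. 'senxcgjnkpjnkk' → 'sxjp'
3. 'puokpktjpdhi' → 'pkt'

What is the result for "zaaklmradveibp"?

zkrv

Each output is the input with this applied: delete the last 3 characters, then keep one character in every 3, starting at position 1 (positions 1st, 4th, 7th, ...).
Working it through for "zaaklmradveibp": intermediate "zaaklmradve", final "zkrv".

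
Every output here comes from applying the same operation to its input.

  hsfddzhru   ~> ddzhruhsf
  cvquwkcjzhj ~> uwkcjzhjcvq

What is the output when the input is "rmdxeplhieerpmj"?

xeplhieerpmjrmd

Rule — move the first 3 characters to the end (rotate left by 3).
"rmdxeplhieerpmj" → "xeplhieerpmjrmd".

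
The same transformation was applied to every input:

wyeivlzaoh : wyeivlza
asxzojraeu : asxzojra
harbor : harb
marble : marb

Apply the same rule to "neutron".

What's happening: delete the last 2 characters.
Applying that to "neutron" gives "neutr".

neutr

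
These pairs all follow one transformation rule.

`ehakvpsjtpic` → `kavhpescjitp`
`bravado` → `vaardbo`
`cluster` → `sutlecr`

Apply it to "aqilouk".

Each output is the input with this applied: move the first 3 characters to the end (rotate left by 3), then take characters alternately from the front and the back (1st, last, 2nd, 2nd-last, ...).
Applying that to "aqilouk" gives "lioquak".

lioquak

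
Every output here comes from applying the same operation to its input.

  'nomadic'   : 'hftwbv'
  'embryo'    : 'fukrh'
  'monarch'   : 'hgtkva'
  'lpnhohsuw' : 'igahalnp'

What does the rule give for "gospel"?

hlixe

Each output is the input with this applied: delete the first character, then shift every letter 7 places backward in the alphabet (wrapping around).
For "gospel", step one produces "ospel"; step two turns that into "hlixe".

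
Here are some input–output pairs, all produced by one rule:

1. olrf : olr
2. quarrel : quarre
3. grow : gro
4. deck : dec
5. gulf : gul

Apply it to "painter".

The rule is to delete the last character.
Applying that to "painter" gives "painte".

painte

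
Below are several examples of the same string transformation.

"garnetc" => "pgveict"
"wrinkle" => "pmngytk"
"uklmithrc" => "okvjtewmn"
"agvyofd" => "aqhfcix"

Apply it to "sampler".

rngtuco

The rule is to move the first 3 characters to the end (rotate left by 3), then shift every letter 2 places forward in the alphabet (wrapping around).
"sampler" → "plersam" → "rngtuco".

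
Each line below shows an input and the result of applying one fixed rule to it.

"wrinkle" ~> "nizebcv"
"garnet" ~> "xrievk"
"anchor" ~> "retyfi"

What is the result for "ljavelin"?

Looking at the pairs, the operation is to shift every letter 9 places backward in the alphabet (wrapping around).
"ljavelin" → "carmvcze".

carmvcze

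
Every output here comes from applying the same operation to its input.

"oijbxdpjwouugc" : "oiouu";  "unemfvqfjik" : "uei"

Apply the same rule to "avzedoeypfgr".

Each output is the input with this applied: keep only the vowels.
For "avzedoeypfgr" the result is "aeoe".

aeoe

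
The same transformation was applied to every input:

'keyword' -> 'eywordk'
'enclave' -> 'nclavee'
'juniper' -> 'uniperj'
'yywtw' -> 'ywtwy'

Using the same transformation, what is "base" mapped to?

The rule is to move the first character to the end.
Doing the same to "base": "aseb".

aseb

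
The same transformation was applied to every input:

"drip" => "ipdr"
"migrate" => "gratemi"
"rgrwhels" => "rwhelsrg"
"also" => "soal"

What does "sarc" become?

The pattern: move the first 2 characters to the end (rotate left by 2).
Doing the same to "sarc": "rcsa".

rcsa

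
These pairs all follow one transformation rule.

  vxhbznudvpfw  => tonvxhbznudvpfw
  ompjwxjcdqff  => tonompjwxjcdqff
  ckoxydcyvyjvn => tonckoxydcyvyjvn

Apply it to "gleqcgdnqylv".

The rule is to prepend "ton".
Doing the same to "gleqcgdnqylv": "tongleqcgdnqylv".

tongleqcgdnqylv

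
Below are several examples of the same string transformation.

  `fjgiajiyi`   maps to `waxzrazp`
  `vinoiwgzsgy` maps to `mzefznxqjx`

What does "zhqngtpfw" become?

qyhexkgw

The rule is to shift every letter 9 places backward in the alphabet (wrapping around), then delete the last character.
Starting from "zhqngtpfw": after the first operation, "qyhexkgwn"; after the second, "qyhexkgw".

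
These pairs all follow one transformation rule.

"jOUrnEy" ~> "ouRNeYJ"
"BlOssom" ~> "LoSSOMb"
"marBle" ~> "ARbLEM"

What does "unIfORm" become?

NiForMU

The pattern: flip the case of every letter, then move the first character to the end.
For "unIfORm", step one produces "UNiForM"; step two turns that into "NiForMU".
(Check on "BlOssom": → "bLoSSOM" → "LoSSOMb" ✓)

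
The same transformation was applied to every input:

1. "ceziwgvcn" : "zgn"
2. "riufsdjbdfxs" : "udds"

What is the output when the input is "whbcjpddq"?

bpq

The pattern: keep one character in every 3, starting at position 3 (positions 3rd, 6th, 9th, ...).
Doing the same to "whbcjpddq": "bpq".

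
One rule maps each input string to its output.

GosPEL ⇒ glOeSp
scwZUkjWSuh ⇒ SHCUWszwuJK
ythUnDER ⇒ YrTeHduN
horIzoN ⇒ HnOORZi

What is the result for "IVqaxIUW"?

iwvuQiAX

The rule is to take characters alternately from the front and the back (1st, last, 2nd, 2nd-last, ...), then flip the case of every letter.
Working it through for "IVqaxIUW": intermediate "IWVUqIax", final "iwvuQiAX".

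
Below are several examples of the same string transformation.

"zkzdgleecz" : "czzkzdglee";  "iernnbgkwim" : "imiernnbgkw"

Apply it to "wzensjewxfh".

fhwzensjewx

The pattern: move the last 2 characters to the front (rotate right by 2).
"wzensjewxfh" → "fhwzensjewx".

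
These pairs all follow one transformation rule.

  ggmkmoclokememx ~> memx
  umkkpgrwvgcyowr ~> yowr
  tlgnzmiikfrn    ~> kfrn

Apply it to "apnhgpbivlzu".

Rule — keep only the last 4 characters.
For "apnhgpbivlzu" the result is "vlzu".

vlzu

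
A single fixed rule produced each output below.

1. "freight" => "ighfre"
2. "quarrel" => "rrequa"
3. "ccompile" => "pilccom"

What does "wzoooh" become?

Each output is the input with this applied: delete the last character, then move the last 3 characters to the front (rotate right by 3).
"wzoooh" → "wzooo" → "ooowz".
(Check on "ccompile": → "ccompil" → "pilccom" ✓)

ooowz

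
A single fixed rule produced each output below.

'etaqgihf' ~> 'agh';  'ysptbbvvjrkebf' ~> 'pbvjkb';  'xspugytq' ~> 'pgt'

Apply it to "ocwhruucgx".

What's happening: keep every other character starting from the first (positions 1st, 3rd, 5th, ...), then delete the first character.
Applying both steps to "ocwhruucgx": "owrug", then "wrug".

wrug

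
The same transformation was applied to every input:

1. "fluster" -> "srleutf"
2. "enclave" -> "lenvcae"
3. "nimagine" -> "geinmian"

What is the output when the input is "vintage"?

What's happening: take characters alternately from the front and the back (1st, last, 2nd, 2nd-last, ...), then swap the first and last characters.
Starting from "vintage": after the first operation, "veignat"; after the second, "teignav".

teignav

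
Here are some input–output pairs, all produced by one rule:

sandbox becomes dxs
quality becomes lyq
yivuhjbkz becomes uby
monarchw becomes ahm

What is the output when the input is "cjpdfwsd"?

Each output is the input with this applied: keep one character in every 3, starting at position 1 (positions 1st, 4th, 7th, ...), then move the first character to the end.
Doing the same to "cjpdfwsd": "dsc".

dsc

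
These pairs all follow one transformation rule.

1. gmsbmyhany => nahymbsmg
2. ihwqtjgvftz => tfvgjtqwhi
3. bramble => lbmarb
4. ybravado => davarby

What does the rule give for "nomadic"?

idamon

What's happening: reverse the string, then delete the first character.
On "nomadic": the first step gives "cidamon", and the second then gives "idamon".
(Check on "ihwqtjgvftz": → "ztfvgjtqwhi" → "tfvgjtqwhi" ✓)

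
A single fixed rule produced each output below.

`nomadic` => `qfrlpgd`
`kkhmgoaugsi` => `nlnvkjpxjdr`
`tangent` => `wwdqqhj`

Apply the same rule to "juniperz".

Looking at the pairs, the operation is to take characters alternately from the front and the back (1st, last, 2nd, 2nd-last, ...), then shift every letter 3 places forward in the alphabet (wrapping around).
Applying that to "juniperz" gives "mcxuqhls".
(Check on "kkhmgoaugsi": → "kikshgmugao" → "nlnvkjpxjdr" ✓)

mcxuqhls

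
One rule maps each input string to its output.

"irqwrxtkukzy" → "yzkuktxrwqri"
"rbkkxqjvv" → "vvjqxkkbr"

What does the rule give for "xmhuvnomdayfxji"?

What's happening: reverse the string.
On "xmhuvnomdayfxji" that produces "ijxfyadmonvuhmx".

ijxfyadmonvuhmx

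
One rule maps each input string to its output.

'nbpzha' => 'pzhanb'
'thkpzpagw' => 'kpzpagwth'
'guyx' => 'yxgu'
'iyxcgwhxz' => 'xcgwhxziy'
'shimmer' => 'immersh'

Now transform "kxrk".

The transformation: move the first 2 characters to the end (rotate left by 2).
For "kxrk" the result is "rkkx".

rkkx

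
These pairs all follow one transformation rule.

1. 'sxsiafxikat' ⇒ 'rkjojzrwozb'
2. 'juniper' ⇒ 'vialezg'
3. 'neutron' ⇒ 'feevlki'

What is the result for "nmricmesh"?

jyediztdv

Looking at the pairs, the operation is to move the last 2 characters to the front (rotate right by 2), then shift every letter 9 places backward in the alphabet (wrapping around).
"nmricmesh" → "shnmricme" → "jyediztdv".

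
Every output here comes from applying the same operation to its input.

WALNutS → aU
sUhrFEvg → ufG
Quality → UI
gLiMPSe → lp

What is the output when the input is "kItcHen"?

In each case the input is transformed by: flip the case of every letter, then keep one character in every 3, starting at position 2 (positions 2nd, 5th, 8th, ...).
For "kItcHen", step one produces "KiTChEN"; step two turns that into "ih".

ih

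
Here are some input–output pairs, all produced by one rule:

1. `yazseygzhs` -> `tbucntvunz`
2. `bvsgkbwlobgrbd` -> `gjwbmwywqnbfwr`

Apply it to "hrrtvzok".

The transformation: shift every letter 5 places backward in the alphabet (wrapping around), then swap the front and back halves of the string.
For "hrrtvzok", step one produces "cmmoqujf"; step two turns that into "qujfcmmo".

qujfcmmo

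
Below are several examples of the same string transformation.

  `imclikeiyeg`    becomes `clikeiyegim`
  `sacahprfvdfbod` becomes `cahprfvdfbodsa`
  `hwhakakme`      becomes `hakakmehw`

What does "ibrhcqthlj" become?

The pattern: move the first 2 characters to the end (rotate left by 2).
Applying that to "ibrhcqthlj" gives "rhcqthljib".

rhcqthljib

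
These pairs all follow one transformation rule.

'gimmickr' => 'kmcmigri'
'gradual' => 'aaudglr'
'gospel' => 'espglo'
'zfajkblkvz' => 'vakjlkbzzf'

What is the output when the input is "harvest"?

srevhta

The transformation: take characters alternately from the front and the back (1st, last, 2nd, 2nd-last, ...), then move the first 3 characters to the end (rotate left by 3).
Working it through for "harvest": intermediate "htasrev", final "srevhta".
(Check on "gradual": → "glraaud" → "aaudglr" ✓)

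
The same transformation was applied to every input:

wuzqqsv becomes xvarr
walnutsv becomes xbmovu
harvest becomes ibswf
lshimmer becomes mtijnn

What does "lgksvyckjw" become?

What's happening: shift every letter 1 place forward in the alphabet (wrapping around), then delete the last 2 characters.
On "lgksvyckjw": the first step gives "mhltwzdlkx", and the second then gives "mhltwzdl".

mhltwzdl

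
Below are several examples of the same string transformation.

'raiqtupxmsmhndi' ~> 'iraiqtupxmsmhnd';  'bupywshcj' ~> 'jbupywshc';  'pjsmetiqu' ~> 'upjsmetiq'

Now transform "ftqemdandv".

vftqemdand

Looking at the pairs, the operation is to move the last character to the front.
Applying that to "ftqemdandv" gives "vftqemdand".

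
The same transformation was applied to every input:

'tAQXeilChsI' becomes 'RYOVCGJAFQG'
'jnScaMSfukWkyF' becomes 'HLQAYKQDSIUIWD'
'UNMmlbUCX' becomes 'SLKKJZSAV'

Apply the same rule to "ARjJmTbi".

Each output is the input with this applied: shift every letter 2 places backward in the alphabet (wrapping around), then convert every letter to uppercase.
For "ARjJmTbi", step one produces "YPhHkRzg"; step two turns that into "YPHHKRZG".

YPHHKRZG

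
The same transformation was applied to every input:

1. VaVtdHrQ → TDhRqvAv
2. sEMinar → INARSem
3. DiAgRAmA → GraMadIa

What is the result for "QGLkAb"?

Each output is the input with this applied: move the first 3 characters to the end (rotate left by 3), then flip the case of every letter.
Applying both steps to "QGLkAb": "kAbQGL", then "KaBqgl".

KaBqgl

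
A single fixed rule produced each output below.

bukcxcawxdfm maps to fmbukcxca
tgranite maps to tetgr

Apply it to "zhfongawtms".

The rule is to move the last 2 characters to the front (rotate right by 2), then delete the last 3 characters.
Applying both steps to "zhfongawtms": "mszhfongawt", then "mszhfong".

mszhfong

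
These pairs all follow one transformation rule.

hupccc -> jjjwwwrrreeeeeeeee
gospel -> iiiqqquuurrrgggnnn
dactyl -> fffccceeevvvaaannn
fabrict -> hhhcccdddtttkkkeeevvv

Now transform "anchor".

cccpppeeejjjqqqttt

The pattern: repeat every character 3 times, then shift every letter 2 places forward in the alphabet (wrapping around).
"anchor" → "aaannnccchhhooorrr" → "cccpppeeejjjqqqttt".
(Check on "dactyl": → "dddaaaccctttyyylll" → "fffccceeevvvaaannn" ✓)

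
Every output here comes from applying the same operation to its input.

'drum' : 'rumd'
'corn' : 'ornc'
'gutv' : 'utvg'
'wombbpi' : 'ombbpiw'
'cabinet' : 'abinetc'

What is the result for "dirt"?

The pattern: move the first character to the end.
Doing the same to "dirt": "irtd".

irtd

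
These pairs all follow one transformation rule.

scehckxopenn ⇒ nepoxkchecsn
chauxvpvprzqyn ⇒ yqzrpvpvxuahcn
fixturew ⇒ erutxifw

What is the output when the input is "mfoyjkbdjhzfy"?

In each case the input is transformed by: reverse the string, then move the first character to the end.
On "mfoyjkbdjhzfy": the first step gives "yfzhjdbkjyofm", and the second then gives "fzhjdbkjyofmy".

fzhjdbkjyofmy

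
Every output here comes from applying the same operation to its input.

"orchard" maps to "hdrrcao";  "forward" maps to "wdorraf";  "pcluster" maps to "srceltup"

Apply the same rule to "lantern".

tnarnel

What's happening: take characters alternately from the front and the back (1st, last, 2nd, 2nd-last, ...), then swap the first and last characters.
On "lantern": the first step gives "lnarnet", and the second then gives "tnarnel".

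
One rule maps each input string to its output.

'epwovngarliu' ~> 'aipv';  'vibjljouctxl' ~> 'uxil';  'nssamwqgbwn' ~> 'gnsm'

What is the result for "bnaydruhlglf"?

hlnd

Each output is the input with this applied: keep one character in every 3, starting at position 2 (positions 2nd, 5th, 8th, ...), then move the last 2 characters to the front (rotate right by 2).
Working it through for "bnaydruhlglf": intermediate "ndhl", final "hlnd".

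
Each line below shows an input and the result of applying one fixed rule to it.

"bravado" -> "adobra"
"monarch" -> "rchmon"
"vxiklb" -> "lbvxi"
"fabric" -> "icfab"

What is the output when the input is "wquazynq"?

zynqwqu

What's happening: move the first 3 characters to the end (rotate left by 3), then delete the first character.
On "wquazynq": the first step gives "azynqwqu", and the second then gives "zynqwqu".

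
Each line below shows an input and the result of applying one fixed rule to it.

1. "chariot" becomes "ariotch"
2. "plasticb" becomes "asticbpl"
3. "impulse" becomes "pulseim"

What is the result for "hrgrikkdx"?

The transformation: move the first 2 characters to the end (rotate left by 2).
Doing the same to "hrgrikkdx": "grikkdxhr".

grikkdxhr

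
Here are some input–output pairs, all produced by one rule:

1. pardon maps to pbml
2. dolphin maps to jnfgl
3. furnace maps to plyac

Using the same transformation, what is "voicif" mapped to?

Looking at the pairs, the operation is to shift every letter 2 places backward in the alphabet (wrapping around), then delete the first 2 characters.
Applying both steps to "voicif": "tmgagd", then "gagd".
(Check on "pardon": → "nypbml" → "pbml" ✓)

gagd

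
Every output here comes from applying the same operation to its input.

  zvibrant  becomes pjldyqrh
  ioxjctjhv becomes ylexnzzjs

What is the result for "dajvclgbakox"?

tnqezalqsrbw

What's happening: take characters alternately from the front and the back (1st, last, 2nd, 2nd-last, ...), then shift every letter 10 places backward in the alphabet (wrapping around).
Starting from "dajvclgbakox": after the first operation, "dxaojkvacblg"; after the second, "tnqezalqsrbw".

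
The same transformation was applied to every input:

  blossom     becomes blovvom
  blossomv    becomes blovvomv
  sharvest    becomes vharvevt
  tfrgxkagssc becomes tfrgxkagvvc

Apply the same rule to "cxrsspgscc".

What's happening: replace every "s" with "v".
"cxrsspgscc" → "cxrvvpgvcc".

cxrvvpgvcc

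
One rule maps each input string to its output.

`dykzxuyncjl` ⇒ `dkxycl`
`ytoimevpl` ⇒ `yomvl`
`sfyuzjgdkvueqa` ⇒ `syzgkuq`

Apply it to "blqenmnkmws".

bqnnms

The transformation: keep every other character starting from the first (positions 1st, 3rd, 5th, ...).
Applying that to "blqenmnkmws" gives "bqnnms".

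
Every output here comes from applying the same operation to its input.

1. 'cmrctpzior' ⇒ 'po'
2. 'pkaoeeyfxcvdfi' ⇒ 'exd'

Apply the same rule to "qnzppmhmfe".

In each case the input is transformed by: keep one character in every 3, starting at position 3 (positions 3rd, 6th, 9th, ...), then delete the first character.
"qnzppmhmfe" → "zmf" → "mf".

mf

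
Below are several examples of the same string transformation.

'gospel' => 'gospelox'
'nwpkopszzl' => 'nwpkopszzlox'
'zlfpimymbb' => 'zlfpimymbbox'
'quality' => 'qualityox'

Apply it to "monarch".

Each output is the input with this applied: append "ox".
Applying that to "monarch" gives "monarchox".

monarchox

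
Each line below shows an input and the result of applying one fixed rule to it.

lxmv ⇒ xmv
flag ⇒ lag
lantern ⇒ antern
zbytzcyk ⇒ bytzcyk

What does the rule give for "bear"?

In each case the input is transformed by: delete the first character.
"bear" → "ear".

ear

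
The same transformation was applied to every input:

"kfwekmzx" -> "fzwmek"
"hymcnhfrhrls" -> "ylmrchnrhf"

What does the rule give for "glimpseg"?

In each case the input is transformed by: take characters alternately from the front and the back (1st, last, 2nd, 2nd-last, ...), then delete the first 2 characters.
Starting from "glimpseg": after the first operation, "ggleismp"; after the second, "leismp".

leismp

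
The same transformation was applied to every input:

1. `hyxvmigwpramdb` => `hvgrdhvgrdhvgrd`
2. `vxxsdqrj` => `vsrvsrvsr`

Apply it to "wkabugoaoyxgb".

wboybwboybwboyb

What's happening: keep one character in every 3, starting at position 1 (positions 1st, 4th, 7th, ...), then write the whole string 3 times in a row.
Working it through for "wkabugoaoyxgb": intermediate "wboyb", final "wboybwboybwboyb".
(Check on "hyxvmigwpramdb": → "hvgrd" → "hvgrdhvgrdhvgrd" ✓)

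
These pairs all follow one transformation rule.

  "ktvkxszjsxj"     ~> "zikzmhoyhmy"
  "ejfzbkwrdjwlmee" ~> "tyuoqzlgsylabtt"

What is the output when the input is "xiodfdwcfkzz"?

The transformation: shift every letter 11 places backward in the alphabet (wrapping around).
Applying that to "xiodfdwcfkzz" gives "mxdsuslruzoo".

mxdsuslruzoo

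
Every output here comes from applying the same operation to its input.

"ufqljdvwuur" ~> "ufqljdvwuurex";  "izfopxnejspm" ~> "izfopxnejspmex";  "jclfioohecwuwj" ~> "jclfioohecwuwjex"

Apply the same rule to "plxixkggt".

The rule is to append "ex".
Doing the same to "plxixkggt": "plxixkggtex".

plxixkggtex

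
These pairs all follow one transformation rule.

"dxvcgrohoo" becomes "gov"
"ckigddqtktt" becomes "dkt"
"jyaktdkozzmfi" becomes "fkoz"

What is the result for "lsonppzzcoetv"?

losz

Rule — sort the characters into alphabetical order, then keep one character in every 3, starting at position 3 (positions 3rd, 6th, 9th, ...).
"lsonppzzcoetv" → "celnooppstvzz" → "losz".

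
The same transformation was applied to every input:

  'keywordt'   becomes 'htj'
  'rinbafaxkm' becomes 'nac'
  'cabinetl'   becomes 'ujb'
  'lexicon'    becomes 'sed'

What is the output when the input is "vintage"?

The pattern: shift every letter 10 places backward in the alphabet (wrapping around), then keep only the last 3 characters.
Working it through for "vintage": intermediate "lydjqwu", final "qwu".

qwu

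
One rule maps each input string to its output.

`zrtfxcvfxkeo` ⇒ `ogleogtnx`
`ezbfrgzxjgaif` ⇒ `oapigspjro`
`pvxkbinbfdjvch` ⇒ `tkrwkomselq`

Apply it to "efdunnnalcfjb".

dwwwjulosk

The rule is to delete the first 3 characters, then shift every letter 9 places forward in the alphabet (wrapping around).
Applying that to "efdunnnalcfjb" gives "dwwwjulosk".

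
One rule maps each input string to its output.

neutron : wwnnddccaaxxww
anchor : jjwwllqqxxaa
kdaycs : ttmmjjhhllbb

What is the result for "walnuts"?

What's happening: double every character, then shift every letter 9 places forward in the alphabet (wrapping around).
"walnuts" → "ffjjuuwwddccbb".

ffjjuuwwddccbb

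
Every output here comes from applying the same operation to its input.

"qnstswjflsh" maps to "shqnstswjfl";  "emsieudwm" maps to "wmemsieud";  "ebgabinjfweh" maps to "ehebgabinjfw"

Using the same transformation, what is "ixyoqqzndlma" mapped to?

maixyoqqzndl

The pattern: move the last 2 characters to the front (rotate right by 2).
Applying that to "ixyoqqzndlma" gives "maixyoqqzndl".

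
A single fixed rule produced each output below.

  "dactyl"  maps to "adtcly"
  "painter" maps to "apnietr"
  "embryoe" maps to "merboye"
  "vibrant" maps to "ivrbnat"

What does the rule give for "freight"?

What's happening: swap each adjacent pair of characters (1↔2, 3↔4, ...).
For "freight" the result is "rfiehgt".

rfiehgt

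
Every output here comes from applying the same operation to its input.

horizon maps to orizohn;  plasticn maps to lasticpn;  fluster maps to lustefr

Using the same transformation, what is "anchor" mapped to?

Each output is the input with this applied: swap the first and last characters, then move the first character to the end.
Starting from "anchor": after the first operation, "rnchoa"; after the second, "nchoar".

nchoar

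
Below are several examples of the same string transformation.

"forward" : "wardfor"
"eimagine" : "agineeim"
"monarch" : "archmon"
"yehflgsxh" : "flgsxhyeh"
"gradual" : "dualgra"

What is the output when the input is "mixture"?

The pattern: move the first 3 characters to the end (rotate left by 3).
So "mixture" becomes "turemix".

turemix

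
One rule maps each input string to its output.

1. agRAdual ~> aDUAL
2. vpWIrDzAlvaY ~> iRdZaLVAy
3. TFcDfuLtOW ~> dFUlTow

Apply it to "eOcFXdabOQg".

Each output is the input with this applied: delete the first 3 characters, then flip the case of every letter.
Applying both steps to "eOcFXdabOQg": "FXdabOQg", then "fxDABoqG".

fxDABoqG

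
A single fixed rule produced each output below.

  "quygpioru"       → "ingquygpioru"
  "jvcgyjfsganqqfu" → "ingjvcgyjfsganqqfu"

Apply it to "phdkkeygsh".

The transformation: prepend "ing".
So "phdkkeygsh" becomes "ingphdkkeygsh".

ingphdkkeygsh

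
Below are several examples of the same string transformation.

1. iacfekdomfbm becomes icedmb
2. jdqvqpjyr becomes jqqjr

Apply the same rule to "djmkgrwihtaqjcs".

dmgwhajs

Rule — keep every other character starting from the first (positions 1st, 3rd, 5th, ...).
For "djmkgrwihtaqjcs" the result is "dmgwhajs".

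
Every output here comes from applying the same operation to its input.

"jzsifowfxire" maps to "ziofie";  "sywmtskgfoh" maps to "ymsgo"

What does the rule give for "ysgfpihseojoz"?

Each output is the input with this applied: keep every other character starting from the second (positions 2nd, 4th, 6th, ...).
Doing the same to "ysgfpihseojoz": "sfisoo".

sfisoo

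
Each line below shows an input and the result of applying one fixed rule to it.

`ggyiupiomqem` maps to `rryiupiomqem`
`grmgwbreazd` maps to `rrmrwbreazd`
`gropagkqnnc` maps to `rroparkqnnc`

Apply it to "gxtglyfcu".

rxtrlyfcu

Looking at the pairs, the operation is to replace every "g" with "r".
On "gxtglyfcu" that produces "rxtrlyfcu".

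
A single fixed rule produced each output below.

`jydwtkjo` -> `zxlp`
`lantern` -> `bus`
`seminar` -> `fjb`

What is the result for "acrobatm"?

dpbn

The transformation: keep every other character starting from the second (positions 2nd, 4th, 6th, ...), then shift every letter 1 place forward in the alphabet (wrapping around).
Applying both steps to "acrobatm": "coam", then "dpbn".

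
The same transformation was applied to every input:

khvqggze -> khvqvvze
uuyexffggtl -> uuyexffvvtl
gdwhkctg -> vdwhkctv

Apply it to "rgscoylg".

rvscoylv

The pattern: replace every "g" with "v".
So "rgscoylg" becomes "rvscoylv".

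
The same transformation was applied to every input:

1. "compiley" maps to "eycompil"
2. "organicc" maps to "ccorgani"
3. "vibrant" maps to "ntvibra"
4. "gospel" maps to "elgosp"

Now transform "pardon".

onpard

In each case the input is transformed by: move the last 2 characters to the front (rotate right by 2).
On "pardon" that produces "onpard".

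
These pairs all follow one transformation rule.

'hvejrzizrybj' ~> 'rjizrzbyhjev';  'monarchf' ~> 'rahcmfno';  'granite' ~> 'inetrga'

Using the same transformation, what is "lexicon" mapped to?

cinoelx

The pattern: move the first 3 characters to the end (rotate left by 3), then swap each adjacent pair of characters (1↔2, 3↔4, ...).
Starting from "lexicon": after the first operation, "iconlex"; after the second, "cinoelx".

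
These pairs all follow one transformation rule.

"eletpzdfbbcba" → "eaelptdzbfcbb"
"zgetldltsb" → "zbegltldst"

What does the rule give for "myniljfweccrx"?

mxnylifjewccr

The transformation: move the last character to the front, then swap each adjacent pair of characters (1↔2, 3↔4, ...).
Working it through for "myniljfweccrx": intermediate "xmyniljfweccr", final "mxnylifjewccr".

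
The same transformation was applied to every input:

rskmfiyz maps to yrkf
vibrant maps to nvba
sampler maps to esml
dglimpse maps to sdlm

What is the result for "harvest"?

shre

In each case the input is transformed by: move the last 2 characters to the front (rotate right by 2), then keep every other character starting from the first (positions 1st, 3rd, 5th, ...).
"harvest" → "stharve" → "shre".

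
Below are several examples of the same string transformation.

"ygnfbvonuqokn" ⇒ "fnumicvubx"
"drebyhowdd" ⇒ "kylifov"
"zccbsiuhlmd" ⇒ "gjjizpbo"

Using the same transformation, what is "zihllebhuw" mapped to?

Rule — shift every letter 7 places forward in the alphabet (wrapping around), then delete the last 3 characters.
On "zihllebhuw": the first step gives "gpossliobd", and the second then gives "gpossli".

gpossli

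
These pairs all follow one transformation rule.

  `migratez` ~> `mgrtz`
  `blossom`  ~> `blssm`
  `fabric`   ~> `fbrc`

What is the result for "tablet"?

Each output is the input with this applied: remove every vowel.
For "tablet" the result is "tblt".

tblt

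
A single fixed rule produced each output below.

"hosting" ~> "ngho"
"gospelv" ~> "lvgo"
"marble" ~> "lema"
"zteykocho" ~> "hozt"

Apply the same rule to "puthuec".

Rule — move the first 2 characters to the end (rotate left by 2), then keep only the last 4 characters.
On "puthuec": the first step gives "thuecpu", and the second then gives "ecpu".

ecpu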